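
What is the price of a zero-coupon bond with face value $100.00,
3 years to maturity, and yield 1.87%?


Formula: Price = FV / (1 + r)^n
Substituting: Price = $100.00 / (1 + 0.0187)^3
Discount factor: (1.0187)^3 = 1.057156
Price = $100.00 / 1.057156 = $94.59

$94.59


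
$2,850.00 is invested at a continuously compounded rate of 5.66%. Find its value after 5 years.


Formula: FV = P * e^(r*t)
Exponent: r*t = 0.0566 * 5 = 0.283
e^(0.283) = 1.327105
FV = $2,850.00 * 1.327105 = $3,782.25

$3,782.25


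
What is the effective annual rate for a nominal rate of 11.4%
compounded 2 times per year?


Formula: EAR = (1 + r/m)^m - 1
Period rate: r/m = 0.114 / 2 = 0.057
Compounding: (1 + 0.057)^2 = 1.117249
EAR = 1.117249 - 1 = 0.117249

0.117249


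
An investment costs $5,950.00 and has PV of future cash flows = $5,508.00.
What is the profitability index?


Formula: PI = PV(cash flows) / initial investment
Substituting: PI = $5,508.00 / $5,950.00
PI = 0.9257

0.9257


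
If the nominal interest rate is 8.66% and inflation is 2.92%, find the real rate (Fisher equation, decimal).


Formula: (1 + r_real) = (1 + r_nom) / (1 + inflation)
Substituting: (1 + r_real) = 1.0866 / 1.0292
(1 + r_real) = 1.055771
r_real = 1.055771 - 1 = 0.055771

0.055771


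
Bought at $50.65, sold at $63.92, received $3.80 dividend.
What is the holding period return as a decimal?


Formula: HPR = (P1 - P0 + D) / P0
Gain: $63.92 - $50.65 + $3.80 = $17.07
HPR = $17.07 / $50.65 = 0.337

0.337


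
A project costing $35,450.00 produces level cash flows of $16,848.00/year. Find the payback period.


Formula: Payback = investment / annual cash flow
Substituting: Payback = $35,450.00 / $16,848.00
Payback = 2.1041 years

2.1041 years


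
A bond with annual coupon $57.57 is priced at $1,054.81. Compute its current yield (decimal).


Formula: Current yield = annual coupon / price
Substituting: CY = $57.57 / $1,054.81
CY = 0.054579

0.054579


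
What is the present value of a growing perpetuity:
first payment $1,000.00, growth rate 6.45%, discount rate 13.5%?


Formula: PV = C / (r - g)
Spread: r - g = 0.135 - 0.0645 = 0.0705
Substituting: PV = $1,000.00 / 0.0705
PV = $14,184.40

$14,184.40


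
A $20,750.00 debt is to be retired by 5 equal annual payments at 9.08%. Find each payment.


Formula: PMT = PV * r / (1 - (1+r)^(-n))
Denominator: 1 - (1 + 0.0908)^(-5) = 0.352448
Numerator: $20,750.00 * 0.0908 = 1884.1
PMT = 1884.1 / 0.352448 = $5,345.75

$5,345.75


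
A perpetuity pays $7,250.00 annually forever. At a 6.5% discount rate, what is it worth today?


Formula: PV = C / r
Substituting: PV = $7,250.00 / 0.065
PV = $111,538.46

$111,538.46


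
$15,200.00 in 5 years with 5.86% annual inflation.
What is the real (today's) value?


Formula: Real value = nominal / (1 + inflation)^years
Price level: (1 + 0.0586)^5 = 1.329412
Real value = $15,200.00 / 1.329412 = $11,433.63

$11,433.63


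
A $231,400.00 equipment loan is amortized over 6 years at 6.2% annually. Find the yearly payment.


Formula: PMT = PV * r / (1 - (1+r)^(-n))
Denominator: 1 - (1 + 0.062)^(-6) = 0.302968
Numerator: $231,400.00 * 0.062 = 14346.8
PMT = 14346.8 / 0.302968 = $47,354.22

$47,354.22


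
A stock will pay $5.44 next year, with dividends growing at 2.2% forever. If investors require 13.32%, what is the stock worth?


Formula: P = D1 / (r - g)
Spread: r - g = 0.1332 - 0.022 = 0.1112
Substituting: P = $5.44 / 0.1112
P = $48.92

$48.92


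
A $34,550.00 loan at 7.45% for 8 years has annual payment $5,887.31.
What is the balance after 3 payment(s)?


Formula: Balance = PV*(1+r)^k - PMT*((1+r)^k - 1)/r
Growth: (1 + 0.0745)^3 = 1.240564
Accumulated factor: ((1+r)^k - 1)/r = 3.22905
Balance = $34,550.00 * 1.240564 - $5,887.31 * 3.22905
Balance = $23,851.07

$23,851.07


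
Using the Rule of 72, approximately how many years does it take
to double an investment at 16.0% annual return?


Formula: Years ≈ 72 / r
Substituting: Years ≈ 72 / 16.0
Years ≈ 4.5

4.5 years


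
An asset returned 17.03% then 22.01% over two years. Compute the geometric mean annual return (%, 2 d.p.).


Formula: Geometric mean = ((1+r1)*(1+r2))^(1/2) - 1
Product: (1 + 0.1703) * (1 + 0.2201) = 1.1703 * 1.2201 = 1.427883
Square root: 1.427883^0.5 = 1.194941
Geometric mean = 1.194941 - 1 = 0.194941
As percentage: 19.49%

19.49%


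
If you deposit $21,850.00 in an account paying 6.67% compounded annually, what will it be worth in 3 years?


Formula: FV = P * (1 + r)^n
Substituting: FV = $21,850.00 * (1 + 0.0667)^3
Growth factor: (1.0667)^3 = 1.213743
FV = $21,850.00 * 1.213743 = $26,520.29

$26,520.29


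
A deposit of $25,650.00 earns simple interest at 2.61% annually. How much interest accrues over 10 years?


Formula: I = P * r * t
Substituting: I = $25,650.00 * 0.0261 * 10
Step: I = $25,650.00 * 0.261
I = $6,694.65

$6,694.65


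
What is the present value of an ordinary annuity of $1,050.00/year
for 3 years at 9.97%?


Formula: PV = PMT * (1 - (1+r)^(-n)) / r
Discount factor: (1 + 0.0997)^(-3) = 0.75193
Bracket: 1 - 0.75193 = 0.24807
PV = $1,050.00 * 0.24807 / 0.0997 = $2,612.57

$2,612.57


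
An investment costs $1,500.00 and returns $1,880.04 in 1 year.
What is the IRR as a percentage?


Formula: IRR = C1/C0 - 1
Substituting: IRR = $1,880.04 / $1,500.00 - 1
Ratio: 1.25336 - 1 = 0.25336
IRR = 25.336%

25.336%


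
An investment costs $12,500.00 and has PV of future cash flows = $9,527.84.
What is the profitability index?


Formula: PI = PV(cash flows) / initial investment
Substituting: PI = $9,527.84 / $12,500.00
PI = 0.7622

0.7622


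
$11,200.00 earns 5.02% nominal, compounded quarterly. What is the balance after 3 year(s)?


Formula: FV = P * (1 + r/m)^(m*t)
Period rate: r/m = 0.0502 / 4 = 0.01255
Total periods: m*t = 4 * 3 = 12
Growth factor: (1 + 0.01255)^12 = 1.161443
FV = $11,200.00 * 1.161443 = $13,008.16

$13,008.16


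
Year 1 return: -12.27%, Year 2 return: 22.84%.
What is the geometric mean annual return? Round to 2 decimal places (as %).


Formula: Geometric mean = ((1+r1)*(1+r2))^(1/2) - 1
Product: (1 + -0.1227) * (1 + 0.2284) = 0.8773 * 1.2284 = 1.077675
Square root: 1.077675^0.5 = 1.038111
Geometric mean = 1.038111 - 1 = 0.038111
As percentage: 3.81%

3.81%


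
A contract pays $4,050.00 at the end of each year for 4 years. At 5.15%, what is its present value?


Formula: PV = PMT * (1 - (1+r)^(-n)) / r
Discount factor: (1 + 0.0515)^(-4) = 0.818018
Bracket: 1 - 0.818018 = 0.181982
PV = $4,050.00 * 0.181982 / 0.0515 = $14,311.20

$14,311.20


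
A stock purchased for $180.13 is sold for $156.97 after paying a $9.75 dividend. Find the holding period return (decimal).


Formula: HPR = (P1 - P0 + D) / P0
Gain: $156.97 - $180.13 + $9.75 = -$13.41
HPR = -$13.41 / $180.13 = -0.0744

-0.0744


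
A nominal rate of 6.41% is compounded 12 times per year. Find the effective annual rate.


Formula: EAR = (1 + r/m)^m - 1
Period rate: r/m = 0.0641 / 12 = 0.005342
Compounding: (1 + 0.005342)^12 = 1.066017
EAR = 1.066017 - 1 = 0.066017

0.066017


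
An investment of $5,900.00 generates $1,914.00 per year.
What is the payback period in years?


Formula: Payback = investment / annual cash flow
Substituting: Payback = $5,900.00 / $1,914.00
Payback = 3.0825 years

3.0825 years


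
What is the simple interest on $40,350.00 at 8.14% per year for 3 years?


Formula: I = P * r * t
Substituting: I = $40,350.00 * 0.0814 * 3
Step: I = $40,350.00 * 0.2442
I = $9,853.47

$9,853.47


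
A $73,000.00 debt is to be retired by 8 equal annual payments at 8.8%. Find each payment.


Formula: PMT = PV * r / (1 - (1+r)^(-n))
Denominator: 1 - (1 + 0.088)^(-8) = 0.490706
Numerator: $73,000.00 * 0.088 = 6424.0
PMT = 6424.0 / 0.490706 = $13,091.35

$13,091.35


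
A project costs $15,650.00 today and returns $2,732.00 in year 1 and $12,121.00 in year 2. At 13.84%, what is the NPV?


Formula: NPV = C0 + C1/(1+r) + C2/(1+r)^2
Discount C1: $2,732.00 / (1 + 0.1384) = $2,399.86
Discount C2: $12,121.00 / (1 + 0.1384)^2 = $9,352.95
NPV = -$15,650.00 + $2,399.86 + $9,352.95 = -$3,897.19

-$3,897.19


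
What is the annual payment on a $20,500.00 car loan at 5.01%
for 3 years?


Formula: PMT = PV * r / (1 - (1+r)^(-n))
Denominator: 1 - (1 + 0.0501)^(-3) = 0.136409
Numerator: $20,500.00 * 0.0501 = 1027.05
PMT = 1027.05 / 0.136409 = $7,529.19

$7,529.19


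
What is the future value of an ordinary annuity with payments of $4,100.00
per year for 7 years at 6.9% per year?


Formula: FV = PMT * ((1+r)^n - 1) / r
Growth factor: (1 + 0.069)^7 = 1.595306
Numerator: 1.595306 - 1 = 0.595306
FV = $4,100.00 * 0.595306 / 0.069 = $35,373.24

$35,373.24


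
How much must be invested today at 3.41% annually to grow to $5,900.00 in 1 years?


Formula: PV = FV / (1 + r)^n
Substituting: PV = $5,900.00 / (1 + 0.0341)^1
Discount factor: (1.0341)^1 = 1.0341
PV = $5,900.00 / 1.0341 = $5,705.44

$5,705.44


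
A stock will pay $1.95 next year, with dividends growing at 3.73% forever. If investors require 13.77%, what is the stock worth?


Formula: P = D1 / (r - g)
Spread: r - g = 0.1377 - 0.0373 = 0.1004
Substituting: P = $1.95 / 0.1004
P = $19.42

$19.42


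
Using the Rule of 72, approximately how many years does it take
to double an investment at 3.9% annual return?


Formula: Years ≈ 72 / r
Substituting: Years ≈ 72 / 3.9
Years ≈ 18.5

18.5 years


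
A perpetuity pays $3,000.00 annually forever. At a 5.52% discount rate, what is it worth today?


Formula: PV = C / r
Substituting: PV = $3,000.00 / 0.0552
PV = $54,347.83

$54,347.83


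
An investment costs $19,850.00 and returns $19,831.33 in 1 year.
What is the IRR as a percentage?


Formula: IRR = C1/C0 - 1
Substituting: IRR = $19,831.33 / $19,850.00 - 1
Ratio: 0.999059 - 1 = -0.000941
IRR = -0.0941%

-0.0941%


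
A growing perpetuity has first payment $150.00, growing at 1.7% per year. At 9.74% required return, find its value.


Formula: PV = C / (r - g)
Spread: r - g = 0.0974 - 0.017 = 0.0804
Substituting: PV = $150.00 / 0.0804
PV = $1,865.67

$1,865.67


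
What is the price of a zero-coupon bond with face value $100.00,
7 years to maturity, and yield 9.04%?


Formula: Price = FV / (1 + r)^n
Substituting: Price = $100.00 / (1 + 0.0904)^7
Discount factor: (1.0904)^7 = 1.83274
Price = $100.00 / 1.83274 = $54.56

$54.56


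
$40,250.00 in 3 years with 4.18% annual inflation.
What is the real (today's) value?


Formula: Real value = nominal / (1 + inflation)^years
Price level: (1 + 0.0418)^3 = 1.130715
Real value = $40,250.00 / 1.130715 = $35,596.95

$35,596.95


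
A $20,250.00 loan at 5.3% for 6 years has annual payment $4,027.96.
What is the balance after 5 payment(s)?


Formula: Balance = PV*(1+r)^k - PMT*((1+r)^k - 1)/r
Growth: (1 + 0.053)^5 = 1.294619
Accumulated factor: ((1+r)^k - 1)/r = 5.558842
Balance = $20,250.00 * 1.294619 - $4,027.96 * 5.558842
Balance = $3,825.23

$3,825.23


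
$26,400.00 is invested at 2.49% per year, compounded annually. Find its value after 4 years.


Formula: FV = P * (1 + r)^n
Substituting: FV = $26,400.00 * (1 + 0.0249)^4
Growth factor: (1.0249)^4 = 1.103382
FV = $26,400.00 * 1.103382 = $29,129.29

$29,129.29


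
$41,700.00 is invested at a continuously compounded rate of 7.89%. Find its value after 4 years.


Formula: FV = P * e^(r*t)
Exponent: r*t = 0.0789 * 4 = 0.3156
e^(0.3156) = 1.371082
FV = $41,700.00 * 1.371082 = $57,174.11

$57,174.11


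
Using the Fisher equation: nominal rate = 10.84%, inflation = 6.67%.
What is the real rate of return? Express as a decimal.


Formula: (1 + r_real) = (1 + r_nom) / (1 + inflation)
Substituting: (1 + r_real) = 1.1084 / 1.0667
(1 + r_real) = 1.039093
r_real = 1.039093 - 1 = 0.039093

0.039093


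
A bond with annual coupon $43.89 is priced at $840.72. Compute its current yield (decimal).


Formula: Current yield = annual coupon / price
Substituting: CY = $43.89 / $840.72
CY = 0.052205

0.052205


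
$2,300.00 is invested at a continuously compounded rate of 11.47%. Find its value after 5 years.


Formula: FV = P * e^(r*t)
Exponent: r*t = 0.1147 * 5 = 0.5735
e^(0.5735) = 1.774467
FV = $2,300.00 * 1.774467 = $4,081.27

$4,081.27


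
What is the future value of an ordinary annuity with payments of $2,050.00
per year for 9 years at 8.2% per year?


Formula: FV = PMT * ((1+r)^n - 1) / r
Growth factor: (1 + 0.082)^9 = 2.032569
Numerator: 2.032569 - 1 = 1.032569
FV = $2,050.00 * 1.032569 / 0.082 = $25,814.23

$25,814.23


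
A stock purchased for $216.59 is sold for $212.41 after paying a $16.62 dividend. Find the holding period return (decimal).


Formula: HPR = (P1 - P0 + D) / P0
Gain: $212.41 - $216.59 + $16.62 = $12.44
HPR = $12.44 / $216.59 = 0.0574

0.0574


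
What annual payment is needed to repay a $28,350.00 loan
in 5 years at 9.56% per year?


Formula: PMT = PV * r / (1 - (1+r)^(-n))
Denominator: 1 - (1 + 0.0956)^(-5) = 0.36651
Numerator: $28,350.00 * 0.0956 = 2710.26
PMT = 2710.26 / 0.36651 = $7,394.78

$7,394.78


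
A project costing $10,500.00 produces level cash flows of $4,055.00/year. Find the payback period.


Formula: Payback = investment / annual cash flow
Substituting: Payback = $10,500.00 / $4,055.00
Payback = 2.5894 years

2.5894 years


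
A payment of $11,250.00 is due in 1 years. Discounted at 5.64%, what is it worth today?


Formula: PV = FV / (1 + r)^n
Substituting: PV = $11,250.00 / (1 + 0.0564)^1
Discount factor: (1.0564)^1 = 1.0564
PV = $11,250.00 / 1.0564 = $10,649.38

$10,649.38


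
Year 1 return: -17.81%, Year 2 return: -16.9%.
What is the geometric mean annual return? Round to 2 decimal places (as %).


Formula: Geometric mean = ((1+r1)*(1+r2))^(1/2) - 1
Product: (1 + -0.1781) * (1 + -0.169) = 0.8219 * 0.831 = 0.682999
Square root: 0.682999^0.5 = 0.826437
Geometric mean = 0.826437 - 1 = -0.173563
As percentage: -17.36%

-17.36%


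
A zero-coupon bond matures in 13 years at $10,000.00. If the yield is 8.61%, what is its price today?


Formula: Price = FV / (1 + r)^n
Substituting: Price = $10,000.00 / (1 + 0.0861)^13
Discount factor: (1.0861)^13 = 2.926224
Price = $10,000.00 / 2.926224 = $3,417.37

$3,417.37


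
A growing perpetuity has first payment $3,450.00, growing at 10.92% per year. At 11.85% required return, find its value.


Formula: PV = C / (r - g)
Spread: r - g = 0.1185 - 0.1092 = 0.0093
Substituting: PV = $3,450.00 / 0.0093
PV = $370,967.74

$370,967.74


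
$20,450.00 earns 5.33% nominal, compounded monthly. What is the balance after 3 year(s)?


Formula: FV = P * (1 + r/m)^(m*t)
Period rate: r/m = 0.0533 / 12 = 0.004442
Total periods: m*t = 12 * 3 = 36
Growth factor: (1 + 0.004442)^36 = 1.172978
FV = $20,450.00 * 1.172978 = $23,987.40

$23,987.40


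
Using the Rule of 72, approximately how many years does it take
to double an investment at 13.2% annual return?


Formula: Years ≈ 72 / r
Substituting: Years ≈ 72 / 13.2
Years ≈ 5.5

5.5 years


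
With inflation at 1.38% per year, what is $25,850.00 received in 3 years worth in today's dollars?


Formula: Real value = nominal / (1 + inflation)^years
Price level: (1 + 0.0138)^3 = 1.041974
Real value = $25,850.00 / 1.041974 = $24,808.68

$24,808.68


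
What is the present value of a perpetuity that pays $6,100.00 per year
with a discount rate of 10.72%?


Formula: PV = C / r
Substituting: PV = $6,100.00 / 0.1072
PV = $56,902.99

$56,902.99


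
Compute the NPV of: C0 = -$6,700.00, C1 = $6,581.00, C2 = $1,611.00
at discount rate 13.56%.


Formula: NPV = C0 + C1/(1+r) + C2/(1+r)^2
Discount C1: $6,581.00 / (1 + 0.1356) = $5,795.17
Discount C2: $1,611.00 / (1 + 0.1356)^2 = $1,249.24
NPV = -$6,700.00 + $5,795.17 + $1,249.24 = $344.41

$344.41


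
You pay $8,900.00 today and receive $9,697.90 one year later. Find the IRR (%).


Formula: IRR = C1/C0 - 1
Substituting: IRR = $9,697.90 / $8,900.00 - 1
Ratio: 1.089652 - 1 = 0.089652
IRR = 8.9652%

8.9652%


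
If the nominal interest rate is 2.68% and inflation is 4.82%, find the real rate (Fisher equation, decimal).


Formula: (1 + r_real) = (1 + r_nom) / (1 + inflation)
Substituting: (1 + r_real) = 1.0268 / 1.0482
(1 + r_real) = 0.979584
r_real = 0.979584 - 1 = -0.020416

-0.020416


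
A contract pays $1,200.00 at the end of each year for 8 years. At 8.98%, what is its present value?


Formula: PV = PMT * (1 - (1+r)^(-n)) / r
Discount factor: (1 + 0.0898)^(-8) = 0.502604
Bracket: 1 - 0.502604 = 0.497396
PV = $1,200.00 * 0.497396 / 0.0898 = $6,646.72

$6,646.72


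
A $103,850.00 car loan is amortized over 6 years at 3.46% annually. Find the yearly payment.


Formula: PMT = PV * r / (1 - (1+r)^(-n))
Denominator: 1 - (1 + 0.0346)^(-6) = 0.18461
Numerator: $103,850.00 * 0.0346 = 3593.21
PMT = 3593.21 / 0.18461 = $19,463.74

$19,463.74


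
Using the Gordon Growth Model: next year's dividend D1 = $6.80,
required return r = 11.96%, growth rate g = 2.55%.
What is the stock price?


Formula: P = D1 / (r - g)
Spread: r - g = 0.1196 - 0.0255 = 0.0941
Substituting: P = $6.80 / 0.0941
P = $72.26

$72.26


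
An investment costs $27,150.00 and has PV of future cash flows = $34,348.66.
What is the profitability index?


Formula: PI = PV(cash flows) / initial investment
Substituting: PI = $34,348.66 / $27,150.00
PI = 1.2651

1.2651


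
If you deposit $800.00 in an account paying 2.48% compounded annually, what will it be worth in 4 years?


Formula: FV = P * (1 + r)^n
Substituting: FV = $800.00 * (1 + 0.0248)^4
Growth factor: (1.0248)^4 = 1.102952
FV = $800.00 * 1.102952 = $882.36

$882.36


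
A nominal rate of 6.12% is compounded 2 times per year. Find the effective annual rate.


Formula: EAR = (1 + r/m)^m - 1
Period rate: r/m = 0.0612 / 2 = 0.0306
Compounding: (1 + 0.0306)^2 = 1.062136
EAR = 1.062136 - 1 = 0.062136

0.062136


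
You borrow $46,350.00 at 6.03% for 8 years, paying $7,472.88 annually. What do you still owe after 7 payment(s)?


Formula: Balance = PV*(1+r)^k - PMT*((1+r)^k - 1)/r
Growth: (1 + 0.0603)^7 = 1.506612
Accumulated factor: ((1+r)^k - 1)/r = 8.40152
Balance = $46,350.00 * 1.506612 - $7,472.88 * 8.40152
Balance = $7,047.90

$7,047.90


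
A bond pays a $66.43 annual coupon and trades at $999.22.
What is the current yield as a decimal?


Formula: Current yield = annual coupon / price
Substituting: CY = $66.43 / $999.22
CY = 0.066482

0.066482


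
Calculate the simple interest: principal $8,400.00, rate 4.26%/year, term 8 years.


Formula: I = P * r * t
Substituting: I = $8,400.00 * 0.0426 * 8
Step: I = $8,400.00 * 0.3408
I = $2,862.72

$2,862.72


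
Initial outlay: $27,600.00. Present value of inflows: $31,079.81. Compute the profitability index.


Formula: PI = PV(cash flows) / initial investment
Substituting: PI = $31,079.81 / $27,600.00
PI = 1.1261

1.1261


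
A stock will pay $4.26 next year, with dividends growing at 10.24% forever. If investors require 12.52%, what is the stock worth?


Formula: P = D1 / (r - g)
Spread: r - g = 0.1252 - 0.1024 = 0.0228
Substituting: P = $4.26 / 0.0228
P = $186.84

$186.84


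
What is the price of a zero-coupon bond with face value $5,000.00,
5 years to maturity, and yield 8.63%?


Formula: Price = FV / (1 + r)^n
Substituting: Price = $5,000.00 / (1 + 0.0863)^5
Discount factor: (1.0863)^5 = 1.512686
Price = $5,000.00 / 1.512686 = $3,305.38

$3,305.38


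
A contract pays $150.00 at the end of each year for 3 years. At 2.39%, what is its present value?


Formula: PV = PMT * (1 - (1+r)^(-n)) / r
Discount factor: (1 + 0.0239)^(-3) = 0.931595
Bracket: 1 - 0.931595 = 0.068405
PV = $150.00 * 0.068405 / 0.0239 = $429.32

$429.32


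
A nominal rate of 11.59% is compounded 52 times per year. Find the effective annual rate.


Formula: EAR = (1 + r/m)^m - 1
Period rate: r/m = 0.1159 / 52 = 0.002229
Compounding: (1 + 0.002229)^52 = 1.122739
EAR = 1.122739 - 1 = 0.122739

0.122739


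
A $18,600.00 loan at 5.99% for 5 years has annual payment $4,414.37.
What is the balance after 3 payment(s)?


Formula: Balance = PV*(1+r)^k - PMT*((1+r)^k - 1)/r
Growth: (1 + 0.0599)^3 = 1.190679
Accumulated factor: ((1+r)^k - 1)/r = 3.183288
Balance = $18,600.00 * 1.190679 - $4,414.37 * 3.183288
Balance = $8,094.42

$8,094.42


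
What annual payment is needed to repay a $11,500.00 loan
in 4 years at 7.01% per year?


Formula: PMT = PV * r / (1 - (1+r)^(-n))
Denominator: 1 - (1 + 0.0701)^(-4) = 0.23739
Numerator: $11,500.00 * 0.0701 = 806.15
PMT = 806.15 / 0.23739 = $3,395.89

$3,395.89


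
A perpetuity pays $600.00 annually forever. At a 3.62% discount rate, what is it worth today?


Formula: PV = C / r
Substituting: PV = $600.00 / 0.0362
PV = $16,574.59

$16,574.59


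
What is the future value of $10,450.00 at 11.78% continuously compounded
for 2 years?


Formula: FV = P * e^(r*t)
Exponent: r*t = 0.1178 * 2 = 0.2356
e^(0.2356) = 1.265668
FV = $10,450.00 * 1.265668 = $13,226.23

$13,226.23


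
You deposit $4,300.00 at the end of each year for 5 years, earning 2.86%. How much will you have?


Formula: FV = PMT * ((1+r)^n - 1) / r
Growth factor: (1 + 0.0286)^5 = 1.151417
Numerator: 1.151417 - 1 = 0.151417
FV = $4,300.00 * 0.151417 / 0.0286 = $22,765.48

$22,765.48


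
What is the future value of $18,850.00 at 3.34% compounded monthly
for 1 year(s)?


Formula: FV = P * (1 + r/m)^(m*t)
Period rate: r/m = 0.0334 / 12 = 0.002783
Total periods: m*t = 12 * 1 = 12
Growth factor: (1 + 0.002783)^12 = 1.033916
FV = $18,850.00 * 1.033916 = $19,489.32

$19,489.32


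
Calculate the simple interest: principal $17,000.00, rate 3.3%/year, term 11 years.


Formula: I = P * r * t
Substituting: I = $17,000.00 * 0.033 * 11
Step: I = $17,000.00 * 0.363
I = $6,171.00

$6,171.00


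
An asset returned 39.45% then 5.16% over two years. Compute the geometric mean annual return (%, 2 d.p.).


Formula: Geometric mean = ((1+r1)*(1+r2))^(1/2) - 1
Product: (1 + 0.3945) * (1 + 0.0516) = 1.3945 * 1.0516 = 1.466456
Square root: 1.466456^0.5 = 1.210973
Geometric mean = 1.210973 - 1 = 0.210973
As percentage: 21.10%

21.10%


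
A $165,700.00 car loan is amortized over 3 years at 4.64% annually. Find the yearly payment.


Formula: PMT = PV * r / (1 - (1+r)^(-n))
Denominator: 1 - (1 + 0.0464)^(-3) = 0.127216
Numerator: $165,700.00 * 0.0464 = 7688.48
PMT = 7688.48 / 0.127216 = $60,436.45

$60,436.45


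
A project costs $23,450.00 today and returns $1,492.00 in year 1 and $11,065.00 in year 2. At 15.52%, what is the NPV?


Formula: NPV = C0 + C1/(1+r) + C2/(1+r)^2
Discount C1: $1,492.00 / (1 + 0.1552) = $1,291.55
Discount C2: $11,065.00 / (1 + 0.1552)^2 = $8,291.58
NPV = -$23,450.00 + $1,291.55 + $8,291.58 = -$13,866.87

-$13,866.87


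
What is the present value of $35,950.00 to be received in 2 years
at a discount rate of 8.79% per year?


Formula: PV = FV / (1 + r)^n
Substituting: PV = $35,950.00 / (1 + 0.0879)^2
Discount factor: (1.0879)^2 = 1.183526
PV = $35,950.00 / 1.183526 = $30,375.33

$30,375.33


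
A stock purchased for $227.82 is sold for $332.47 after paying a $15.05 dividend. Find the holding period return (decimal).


Formula: HPR = (P1 - P0 + D) / P0
Gain: $332.47 - $227.82 + $15.05 = $119.70
HPR = $119.70 / $227.82 = 0.5254

0.5254


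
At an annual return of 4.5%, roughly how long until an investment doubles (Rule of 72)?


Formula: Years ≈ 72 / r
Substituting: Years ≈ 72 / 4.5
Years ≈ 16.0

16.0 years


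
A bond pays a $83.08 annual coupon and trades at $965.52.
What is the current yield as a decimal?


Formula: Current yield = annual coupon / price
Substituting: CY = $83.08 / $965.52
CY = 0.086047

0.086047


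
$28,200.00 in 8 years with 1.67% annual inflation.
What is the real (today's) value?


Formula: Real value = nominal / (1 + inflation)^years
Price level: (1 + 0.0167)^8 = 1.141675
Real value = $28,200.00 / 1.141675 = $24,700.54

$24,700.54


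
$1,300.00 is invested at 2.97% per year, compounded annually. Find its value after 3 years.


Formula: FV = P * (1 + r)^n
Substituting: FV = $1,300.00 * (1 + 0.0297)^3
Growth factor: (1.0297)^3 = 1.091772
FV = $1,300.00 * 1.091772 = $1,419.30

$1,419.30


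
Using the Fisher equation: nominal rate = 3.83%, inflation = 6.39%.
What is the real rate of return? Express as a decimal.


Formula: (1 + r_real) = (1 + r_nom) / (1 + inflation)
Substituting: (1 + r_real) = 1.0383 / 1.0639
(1 + r_real) = 0.975938
r_real = 0.975938 - 1 = -0.024062

-0.024062


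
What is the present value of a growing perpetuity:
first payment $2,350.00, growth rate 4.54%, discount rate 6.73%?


Formula: PV = C / (r - g)
Spread: r - g = 0.0673 - 0.0454 = 0.0219
Substituting: PV = $2,350.00 / 0.0219
PV = $107,305.94

$107,305.94


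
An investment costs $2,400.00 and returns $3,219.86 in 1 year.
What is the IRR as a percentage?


Formula: IRR = C1/C0 - 1
Substituting: IRR = $3,219.86 / $2,400.00 - 1
Ratio: 1.341608 - 1 = 0.341608
IRR = 34.1608%

34.1608%


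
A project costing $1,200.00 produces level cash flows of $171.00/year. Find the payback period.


Formula: Payback = investment / annual cash flow
Substituting: Payback = $1,200.00 / $171.00
Payback = 7.0175 years

7.0175 years


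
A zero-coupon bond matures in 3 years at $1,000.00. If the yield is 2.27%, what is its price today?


Formula: Price = FV / (1 + r)^n
Substituting: Price = $1,000.00 / (1 + 0.0227)^3
Discount factor: (1.0227)^3 = 1.069658
Price = $1,000.00 / 1.069658 = $934.88

$934.88


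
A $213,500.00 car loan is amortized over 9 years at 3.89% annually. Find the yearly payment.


Formula: PMT = PV * r / (1 - (1+r)^(-n))
Denominator: 1 - (1 + 0.0389)^(-9) = 0.29069
Numerator: $213,500.00 * 0.0389 = 8305.15
PMT = 8305.15 / 0.29069 = $28,570.50

$28,570.50


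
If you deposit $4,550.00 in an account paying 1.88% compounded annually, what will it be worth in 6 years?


Formula: FV = P * (1 + r)^n
Substituting: FV = $4,550.00 * (1 + 0.0188)^6
Growth factor: (1.0188)^6 = 1.118236
FV = $4,550.00 * 1.118236 = $5,087.98

$5,087.98


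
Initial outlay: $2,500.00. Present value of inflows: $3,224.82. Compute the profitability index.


Formula: PI = PV(cash flows) / initial investment
Substituting: PI = $3,224.82 / $2,500.00
PI = 1.2899

1.2899


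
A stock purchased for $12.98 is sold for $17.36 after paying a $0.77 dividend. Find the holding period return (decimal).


Formula: HPR = (P1 - P0 + D) / P0
Gain: $17.36 - $12.98 + $0.77 = $5.15
HPR = $5.15 / $12.98 = 0.3968

0.3968


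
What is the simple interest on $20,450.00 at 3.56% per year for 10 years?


Formula: I = P * r * t
Substituting: I = $20,450.00 * 0.0356 * 10
Step: I = $20,450.00 * 0.356
I = $7,280.20

$7,280.20


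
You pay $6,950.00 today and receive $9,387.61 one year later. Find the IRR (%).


Formula: IRR = C1/C0 - 1
Substituting: IRR = $9,387.61 / $6,950.00 - 1
Ratio: 1.350735 - 1 = 0.350735
IRR = 35.0735%

35.0735%


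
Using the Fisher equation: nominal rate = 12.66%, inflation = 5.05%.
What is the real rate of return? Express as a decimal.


Formula: (1 + r_real) = (1 + r_nom) / (1 + inflation)
Substituting: (1 + r_real) = 1.1266 / 1.0505
(1 + r_real) = 1.072442
r_real = 1.072442 - 1 = 0.072442

0.072442


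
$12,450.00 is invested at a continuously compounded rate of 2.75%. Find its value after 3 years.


Formula: FV = P * e^(r*t)
Exponent: r*t = 0.0275 * 3 = 0.0825
e^(0.0825) = 1.085999
FV = $12,450.00 * 1.085999 = $13,520.68

$13,520.68


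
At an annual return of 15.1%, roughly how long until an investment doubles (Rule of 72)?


Formula: Years ≈ 72 / r
Substituting: Years ≈ 72 / 15.1
Years ≈ 4.8

4.8 years


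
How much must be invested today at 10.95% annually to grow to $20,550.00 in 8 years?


Formula: PV = FV / (1 + r)^n
Substituting: PV = $20,550.00 / (1 + 0.1095)^8
Discount factor: (1.1095)^8 = 2.296246
PV = $20,550.00 / 2.296246 = $8,949.39

$8,949.39


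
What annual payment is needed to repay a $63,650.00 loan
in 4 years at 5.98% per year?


Formula: PMT = PV * r / (1 - (1+r)^(-n))
Denominator: 1 - (1 + 0.0598)^(-4) = 0.207308
Numerator: $63,650.00 * 0.0598 = 3806.27
PMT = 3806.27 / 0.207308 = $18,360.44

$18,360.44


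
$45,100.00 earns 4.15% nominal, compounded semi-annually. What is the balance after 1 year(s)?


Formula: FV = P * (1 + r/m)^(m*t)
Period rate: r/m = 0.0415 / 2 = 0.02075
Total periods: m*t = 2 * 1 = 2
Growth factor: (1 + 0.02075)^2 = 1.041931
FV = $45,100.00 * 1.041931 = $46,991.07

$46,991.07


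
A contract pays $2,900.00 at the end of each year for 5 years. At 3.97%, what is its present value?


Formula: PV = PMT * (1 - (1+r)^(-n)) / r
Discount factor: (1 + 0.0397)^(-5) = 0.823114
Bracket: 1 - 0.823114 = 0.176886
PV = $2,900.00 * 0.176886 / 0.0397 = $12,921.17

$12,921.17


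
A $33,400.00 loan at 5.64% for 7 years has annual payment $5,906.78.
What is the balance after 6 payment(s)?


Formula: Balance = PV*(1+r)^k - PMT*((1+r)^k - 1)/r
Growth: (1 + 0.0564)^6 = 1.389858
Accumulated factor: ((1+r)^k - 1)/r = 6.912372
Balance = $33,400.00 * 1.389858 - $5,906.78 * 6.912372
Balance = $5,591.39

$5,591.39


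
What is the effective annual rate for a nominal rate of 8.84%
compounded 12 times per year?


Formula: EAR = (1 + r/m)^m - 1
Period rate: r/m = 0.0884 / 12 = 0.007367
Compounding: (1 + 0.007367)^12 = 1.092071
EAR = 1.092071 - 1 = 0.092071

0.092071


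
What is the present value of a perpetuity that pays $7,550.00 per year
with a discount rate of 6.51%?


Formula: PV = C / r
Substituting: PV = $7,550.00 / 0.0651
PV = $115,975.42

$115,975.42


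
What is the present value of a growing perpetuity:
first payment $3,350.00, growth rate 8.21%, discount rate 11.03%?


Formula: PV = C / (r - g)
Spread: r - g = 0.1103 - 0.0821 = 0.0282
Substituting: PV = $3,350.00 / 0.0282
PV = $118,794.33

$118,794.33


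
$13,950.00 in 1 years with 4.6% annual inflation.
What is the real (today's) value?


Formula: Real value = nominal / (1 + inflation)^years
Price level: (1 + 0.046)^1 = 1.046
Real value = $13,950.00 / 1.046 = $13,336.52

$13,336.52


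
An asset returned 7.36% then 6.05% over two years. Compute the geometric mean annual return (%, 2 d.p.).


Formula: Geometric mean = ((1+r1)*(1+r2))^(1/2) - 1
Product: (1 + 0.0736) * (1 + 0.0605) = 1.0736 * 1.0605 = 1.138553
Square root: 1.138553^0.5 = 1.06703
Geometric mean = 1.06703 - 1 = 0.06703
As percentage: 6.70%

6.70%


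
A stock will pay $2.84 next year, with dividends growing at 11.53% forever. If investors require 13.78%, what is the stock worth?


Formula: P = D1 / (r - g)
Spread: r - g = 0.1378 - 0.1153 = 0.0225
Substituting: P = $2.84 / 0.0225
P = $126.22

$126.22


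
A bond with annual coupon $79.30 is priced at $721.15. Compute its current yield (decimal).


Formula: Current yield = annual coupon / price
Substituting: CY = $79.30 / $721.15
CY = 0.109963

0.109963


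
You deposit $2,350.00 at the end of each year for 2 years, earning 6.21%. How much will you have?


Formula: FV = PMT * ((1+r)^n - 1) / r
Growth factor: (1 + 0.0621)^2 = 1.128056
Numerator: 1.128056 - 1 = 0.128056
FV = $2,350.00 * 0.128056 / 0.0621 = $4,845.94

$4,845.94


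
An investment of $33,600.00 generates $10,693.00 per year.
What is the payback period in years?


Formula: Payback = investment / annual cash flow
Substituting: Payback = $33,600.00 / $10,693.00
Payback = 3.1422 years

3.1422 years


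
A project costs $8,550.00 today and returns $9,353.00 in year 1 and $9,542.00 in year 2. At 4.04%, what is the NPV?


Formula: NPV = C0 + C1/(1+r) + C2/(1+r)^2
Discount C1: $9,353.00 / (1 + 0.0404) = $8,989.81
Discount C2: $9,542.00 / (1 + 0.0404)^2 = $8,815.33
NPV = -$8,550.00 + $8,989.81 + $8,815.33 = $9,255.14

$9,255.14


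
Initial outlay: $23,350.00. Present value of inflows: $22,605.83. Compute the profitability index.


Formula: PI = PV(cash flows) / initial investment
Substituting: PI = $22,605.83 / $23,350.00
PI = 0.9681

0.9681


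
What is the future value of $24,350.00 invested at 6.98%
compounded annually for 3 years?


Formula: FV = P * (1 + r)^n
Substituting: FV = $24,350.00 * (1 + 0.0698)^3
Growth factor: (1.0698)^3 = 1.224356
FV = $24,350.00 * 1.224356 = $29,813.07

$29,813.07


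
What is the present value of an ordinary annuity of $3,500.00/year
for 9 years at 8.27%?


Formula: PV = PMT * (1 - (1+r)^(-n)) / r
Discount factor: (1 + 0.0827)^(-9) = 0.489133
Bracket: 1 - 0.489133 = 0.510867
PV = $3,500.00 * 0.510867 / 0.0827 = $21,620.74

$21,620.74


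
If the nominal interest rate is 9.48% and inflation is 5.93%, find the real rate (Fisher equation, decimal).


Formula: (1 + r_real) = (1 + r_nom) / (1 + inflation)
Substituting: (1 + r_real) = 1.0948 / 1.0593
(1 + r_real) = 1.033513
r_real = 1.033513 - 1 = 0.033513

0.033513


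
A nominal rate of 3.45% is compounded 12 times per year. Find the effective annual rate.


Formula: EAR = (1 + r/m)^m - 1
Period rate: r/m = 0.0345 / 12 = 0.002875
Compounding: (1 + 0.002875)^12 = 1.035051
EAR = 1.035051 - 1 = 0.035051

0.035051


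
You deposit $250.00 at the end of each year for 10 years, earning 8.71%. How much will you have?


Formula: FV = PMT * ((1+r)^n - 1) / r
Growth factor: (1 + 0.0871)^10 = 2.305128
Numerator: 2.305128 - 1 = 1.305128
FV = $250.00 * 1.305128 / 0.0871 = $3,746.06

$3,746.06


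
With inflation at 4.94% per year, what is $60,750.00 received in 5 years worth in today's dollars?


Formula: Real value = nominal / (1 + inflation)^years
Price level: (1 + 0.0494)^5 = 1.272639
Real value = $60,750.00 / 1.272639 = $47,735.45

$47,735.45


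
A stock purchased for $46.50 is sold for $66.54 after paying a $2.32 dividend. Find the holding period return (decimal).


Formula: HPR = (P1 - P0 + D) / P0
Gain: $66.54 - $46.50 + $2.32 = $22.36
HPR = $22.36 / $46.50 = 0.4809

0.4809


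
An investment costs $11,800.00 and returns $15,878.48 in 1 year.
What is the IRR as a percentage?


Formula: IRR = C1/C0 - 1
Substituting: IRR = $15,878.48 / $11,800.00 - 1
Ratio: 1.345634 - 1 = 0.345634
IRR = 34.5634%

34.5634%


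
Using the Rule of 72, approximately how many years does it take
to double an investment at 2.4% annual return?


Formula: Years ≈ 72 / r
Substituting: Years ≈ 72 / 2.4
Years ≈ 30.0

30.0 years


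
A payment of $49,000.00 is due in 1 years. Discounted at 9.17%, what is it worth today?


Formula: PV = FV / (1 + r)^n
Substituting: PV = $49,000.00 / (1 + 0.0917)^1
Discount factor: (1.0917)^1 = 1.0917
PV = $49,000.00 / 1.0917 = $44,884.13

$44,884.13


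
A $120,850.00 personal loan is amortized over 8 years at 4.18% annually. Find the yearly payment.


Formula: PMT = PV * r / (1 - (1+r)^(-n))
Denominator: 1 - (1 + 0.0418)^(-8) = 0.279349
Numerator: $120,850.00 * 0.0418 = 5051.53
PMT = 5051.53 / 0.279349 = $18,083.24

$18,083.24


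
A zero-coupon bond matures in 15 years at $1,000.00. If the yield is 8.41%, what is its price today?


Formula: Price = FV / (1 + r)^n
Substituting: Price = $1,000.00 / (1 + 0.0841)^15
Discount factor: (1.0841)^15 = 3.357687
Price = $1,000.00 / 3.357687 = $297.82

$297.82


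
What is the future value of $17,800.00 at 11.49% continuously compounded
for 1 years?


Formula: FV = P * e^(r*t)
Exponent: r*t = 0.1149 * 1 = 0.1149
e^(0.1149) = 1.121761
FV = $17,800.00 * 1.121761 = $19,967.35

$19,967.35


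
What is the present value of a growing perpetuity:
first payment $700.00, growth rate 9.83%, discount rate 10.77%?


Formula: PV = C / (r - g)
Spread: r - g = 0.1077 - 0.0983 = 0.0094
Substituting: PV = $700.00 / 0.0094
PV = $74,468.09

$74,468.09


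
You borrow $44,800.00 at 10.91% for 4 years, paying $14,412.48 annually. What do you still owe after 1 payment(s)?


Formula: Balance = PV*(1+r)^k - PMT*((1+r)^k - 1)/r
Growth: (1 + 0.1091)^1 = 1.1091
Accumulated factor: ((1+r)^k - 1)/r = 1.0
Balance = $44,800.00 * 1.1091 - $14,412.48 * 1.0
Balance = $35,275.20

$35,275.20


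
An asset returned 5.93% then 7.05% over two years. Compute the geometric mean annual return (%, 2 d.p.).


Formula: Geometric mean = ((1+r1)*(1+r2))^(1/2) - 1
Product: (1 + 0.0593) * (1 + 0.0705) = 1.0593 * 1.0705 = 1.133981
Square root: 1.133981^0.5 = 1.064885
Geometric mean = 1.064885 - 1 = 0.064885
As percentage: 6.49%

6.49%


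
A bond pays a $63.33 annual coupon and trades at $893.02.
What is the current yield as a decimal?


Formula: Current yield = annual coupon / price
Substituting: CY = $63.33 / $893.02
CY = 0.070917

0.070917


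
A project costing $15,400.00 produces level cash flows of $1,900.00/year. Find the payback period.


Formula: Payback = investment / annual cash flow
Substituting: Payback = $15,400.00 / $1,900.00
Payback = 8.1053 years

8.1053 years


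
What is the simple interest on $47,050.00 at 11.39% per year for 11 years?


Formula: I = P * r * t
Substituting: I = $47,050.00 * 0.1139 * 11
Step: I = $47,050.00 * 1.2529
I = $58,948.95

$58,948.95


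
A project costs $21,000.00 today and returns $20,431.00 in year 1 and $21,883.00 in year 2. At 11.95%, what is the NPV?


Formula: NPV = C0 + C1/(1+r) + C2/(1+r)^2
Discount C1: $20,431.00 / (1 + 0.1195) = $18,250.11
Discount C2: $21,883.00 / (1 + 0.1195)^2 = $17,460.58
NPV = -$21,000.00 + $18,250.11 + $17,460.58 = $14,710.69

$14,710.69


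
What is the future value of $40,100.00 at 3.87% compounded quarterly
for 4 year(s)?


Formula: FV = P * (1 + r/m)^(m*t)
Period rate: r/m = 0.0387 / 4 = 0.009675
Total periods: m*t = 4 * 4 = 16
Growth factor: (1 + 0.009675)^16 = 1.166556
FV = $40,100.00 * 1.166556 = $46,778.90

$46,778.90


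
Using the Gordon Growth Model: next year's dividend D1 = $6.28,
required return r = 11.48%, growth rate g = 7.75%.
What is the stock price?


Formula: P = D1 / (r - g)
Spread: r - g = 0.1148 - 0.0775 = 0.0373
Substituting: P = $6.28 / 0.0373
P = $168.36

$168.36


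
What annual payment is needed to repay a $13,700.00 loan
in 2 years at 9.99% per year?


Formula: PMT = PV * r / (1 - (1+r)^(-n))
Denominator: 1 - (1 + 0.0999)^(-2) = 0.173403
Numerator: $13,700.00 * 0.0999 = 1368.63
PMT = 1368.63 / 0.173403 = $7,892.75

$7,892.75


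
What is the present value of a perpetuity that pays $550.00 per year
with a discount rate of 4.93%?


Formula: PV = C / r
Substituting: PV = $550.00 / 0.0493
PV = $11,156.19

$11,156.19


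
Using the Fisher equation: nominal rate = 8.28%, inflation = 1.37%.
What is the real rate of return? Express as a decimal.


Formula: (1 + r_real) = (1 + r_nom) / (1 + inflation)
Substituting: (1 + r_real) = 1.0828 / 1.0137
(1 + r_real) = 1.068166
r_real = 1.068166 - 1 = 0.068166

0.068166


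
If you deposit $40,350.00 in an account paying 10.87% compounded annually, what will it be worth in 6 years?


Formula: FV = P * (1 + r)^n
Substituting: FV = $40,350.00 * (1 + 0.1087)^6
Growth factor: (1.1087)^6 = 1.85731
FV = $40,350.00 * 1.85731 = $74,942.44

$74,942.44


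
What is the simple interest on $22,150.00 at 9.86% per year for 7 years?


Formula: I = P * r * t
Substituting: I = $22,150.00 * 0.0986 * 7
Step: I = $22,150.00 * 0.6902
I = $15,287.93

$15,287.93


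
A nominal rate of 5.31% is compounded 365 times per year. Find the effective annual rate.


Formula: EAR = (1 + r/m)^m - 1
Period rate: r/m = 0.0531 / 365 = 0.000145
Compounding: (1 + 0.000145)^365 = 1.054531
EAR = 1.054531 - 1 = 0.054531

0.054531


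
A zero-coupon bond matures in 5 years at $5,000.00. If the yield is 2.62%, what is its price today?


Formula: Price = FV / (1 + r)^n
Substituting: Price = $5,000.00 / (1 + 0.0262)^5
Discount factor: (1.0262)^5 = 1.138047
Price = $5,000.00 / 1.138047 = $4,393.49

$4,393.49
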